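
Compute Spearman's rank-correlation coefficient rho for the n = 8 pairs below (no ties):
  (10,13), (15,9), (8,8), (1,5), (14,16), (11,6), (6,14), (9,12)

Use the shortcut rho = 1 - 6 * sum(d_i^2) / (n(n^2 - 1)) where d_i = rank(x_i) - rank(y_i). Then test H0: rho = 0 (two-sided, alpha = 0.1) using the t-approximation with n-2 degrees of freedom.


Step 1: Rank x and y separately (midranks; no ties here).
rank(x): 10->5, 15->8, 8->3, 1->1, 14->7, 11->6, 6->2, 9->4
rank(y): 13->6, 9->4, 8->3, 5->1, 16->8, 6->2, 14->7, 12->5
Step 2: d_i = R_x(i) - R_y(i); compute d_i^2.
  (5-6)^2=1, (8-4)^2=16, (3-3)^2=0, (1-1)^2=0, (7-8)^2=1, (6-2)^2=16, (2-7)^2=25, (4-5)^2=1
sum(d^2) = 60.
Step 3: rho = 1 - 6*60 / (8*(8^2 - 1)) = 1 - 360/504 = 0.285714.
Step 4: Under H0, t = rho * sqrt((n-2)/(1-rho^2)) = 0.7303 ~ t(6).
Step 5: Two-sided p-value from the t-distribution with 6 df = 0.492726.
Step 6: alpha = 0.1. fail to reject H0.

rho = 0.2857, p = 0.492726, fail to reject H0 at alpha = 0.1.


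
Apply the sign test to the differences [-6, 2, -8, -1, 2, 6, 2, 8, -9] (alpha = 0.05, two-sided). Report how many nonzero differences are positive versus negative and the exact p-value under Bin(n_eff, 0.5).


Step 1: Discard zero differences. Original n = 9; n_eff = number of nonzero differences = 9.
Nonzero differences (with sign): -6, +2, -8, -1, +2, +6, +2, +8, -9
Step 2: Count signs: positive = 5, negative = 4.
Step 3: Under H0: P(positive) = 0.5, so the number of positives S ~ Bin(9, 0.5).
Step 4: Two-sided exact p-value = sum of Bin(9,0.5) probabilities at or below the observed probability = 1.000000.
Step 5: alpha = 0.05. fail to reject H0.

n_eff = 9, pos = 5, neg = 4, p = 1.000000, fail to reject H0.


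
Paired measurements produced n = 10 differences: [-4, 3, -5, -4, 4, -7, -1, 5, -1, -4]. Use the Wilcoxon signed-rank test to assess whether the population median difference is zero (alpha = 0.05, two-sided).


Step 1: Drop any zero differences (none here) and take |d_i|.
|d| = [4, 3, 5, 4, 4, 7, 1, 5, 1, 4]
Step 2: Midrank |d_i| (ties get averaged ranks).
ranks: |4|->5.5, |3|->3, |5|->8.5, |4|->5.5, |4|->5.5, |7|->10, |1|->1.5, |5|->8.5, |1|->1.5, |4|->5.5
Step 3: Attach original signs; sum ranks with positive sign and with negative sign.
W+ = 3 + 5.5 + 8.5 = 17
W- = 5.5 + 8.5 + 5.5 + 10 + 1.5 + 1.5 + 5.5 = 38
(Check: W+ + W- = 55 should equal n(n+1)/2 = 55.)
Step 4: Test statistic W = min(W+, W-) = 17.
Step 5: Ties in |d|, so use the tie-corrected normal approximation.
        E[W] = n(n+1)/4 = 10*11/4 = 27.5.
        Tie groups: |d|=1 (t=2), |d|=4 (t=4), |d|=5 (t=2); sum(t^3 - t) = 72.
        Var[W] = n(n+1)(2n+1)/24 - sum(t^3-t)/48 = 2310/24 - 72/48 = 94.75.
        z = (W - E[W]) / sqrt(Var[W]) = (17 - 27.5) / 9.7340 = -1.0787.
        Two-sided p = 2*Phi(z) = 0.280723.
Step 6: alpha = 0.05. fail to reject H0.

W+ = 17, W- = 38, W = min = 17, p = 0.280723, fail to reject H0.


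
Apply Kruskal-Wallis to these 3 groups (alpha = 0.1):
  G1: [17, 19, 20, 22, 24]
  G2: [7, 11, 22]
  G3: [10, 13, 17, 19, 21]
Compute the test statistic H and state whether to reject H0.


Step 1: Combine all N = 13 observations and assign midranks.
sorted (value, group, rank): (7,G2,1), (10,G3,2), (11,G2,3), (13,G3,4), (17,G1,5.5), (17,G3,5.5), (19,G1,7.5), (19,G3,7.5), (20,G1,9), (21,G3,10), (22,G1,11.5), (22,G2,11.5), (24,G1,13)
Step 2: Sum ranks within each group.
R_1 = 46.5 (n_1 = 5)
R_2 = 15.5 (n_2 = 3)
R_3 = 29 (n_3 = 5)
Step 3: H = 12/(N(N+1)) * sum(R_i^2/n_i) - 3(N+1)
     = 12/(13*14) * (46.5^2/5 + 15.5^2/3 + 29^2/5) - 3*14
     = 0.065934 * 680.733 - 42
     = 2.883516.
Step 4: Ties present; correction factor C = 1 - 18/(13^3 - 13) = 0.991758. Corrected H = 2.883516 / 0.991758 = 2.907479.
Step 5: Under H0, H ~ chi^2(2); p-value = 0.233695.
Step 6: alpha = 0.1. fail to reject H0.

H = 2.9075, df = 2, p = 0.233695, fail to reject H0.


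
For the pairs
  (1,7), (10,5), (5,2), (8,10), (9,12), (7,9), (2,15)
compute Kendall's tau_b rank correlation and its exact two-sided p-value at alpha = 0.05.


Step 1: Enumerate the 21 unordered pairs (i,j) with i<j and classify each by sign(x_j-x_i) * sign(y_j-y_i).
  (1,2):dx=+9,dy=-2->D; (1,3):dx=+4,dy=-5->D; (1,4):dx=+7,dy=+3->C; (1,5):dx=+8,dy=+5->C
  (1,6):dx=+6,dy=+2->C; (1,7):dx=+1,dy=+8->C; (2,3):dx=-5,dy=-3->C; (2,4):dx=-2,dy=+5->D
  (2,5):dx=-1,dy=+7->D; (2,6):dx=-3,dy=+4->D; (2,7):dx=-8,dy=+10->D; (3,4):dx=+3,dy=+8->C
  (3,5):dx=+4,dy=+10->C; (3,6):dx=+2,dy=+7->C; (3,7):dx=-3,dy=+13->D; (4,5):dx=+1,dy=+2->C
  (4,6):dx=-1,dy=-1->C; (4,7):dx=-6,dy=+5->D; (5,6):dx=-2,dy=-3->C; (5,7):dx=-7,dy=+3->D
  (6,7):dx=-5,dy=+6->D
Step 2: C = 11, D = 10, total pairs = 21.
Step 3: tau = (C - D)/(n(n-1)/2) = (11 - 10)/21 = 0.047619.
Step 4: Exact two-sided p-value (enumerate n! = 5040 permutations of y under H0): p = 1.000000.
Step 5: alpha = 0.05. fail to reject H0.

tau_b = 0.0476 (C=11, D=10), p = 1.000000, fail to reject H0.


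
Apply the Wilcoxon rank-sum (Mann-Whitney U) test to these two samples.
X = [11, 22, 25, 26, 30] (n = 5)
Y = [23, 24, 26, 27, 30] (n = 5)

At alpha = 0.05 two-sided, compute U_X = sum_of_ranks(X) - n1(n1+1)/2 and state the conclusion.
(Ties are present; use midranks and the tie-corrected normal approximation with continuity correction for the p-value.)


Step 1: Combine and sort all 10 observations; assign midranks.
sorted (value, group): (11,X), (22,X), (23,Y), (24,Y), (25,X), (26,X), (26,Y), (27,Y), (30,X), (30,Y)
ranks: 11->1, 22->2, 23->3, 24->4, 25->5, 26->6.5, 26->6.5, 27->8, 30->9.5, 30->9.5
Step 2: Rank sum for X: R1 = 1 + 2 + 5 + 6.5 + 9.5 = 24.
Step 3: U_X = R1 - n1(n1+1)/2 = 24 - 5*6/2 = 24 - 15 = 9.
       U_Y = n1*n2 - U_X = 25 - 9 = 16.
Step 4: Ties are present, so use the tie-corrected normal approximation (with continuity correction) for the p-value.
Step 5: p-value = 0.528359; compare to alpha = 0.05. fail to reject H0.

U_X = 9, p = 0.528359, fail to reject H0 at alpha = 0.05.


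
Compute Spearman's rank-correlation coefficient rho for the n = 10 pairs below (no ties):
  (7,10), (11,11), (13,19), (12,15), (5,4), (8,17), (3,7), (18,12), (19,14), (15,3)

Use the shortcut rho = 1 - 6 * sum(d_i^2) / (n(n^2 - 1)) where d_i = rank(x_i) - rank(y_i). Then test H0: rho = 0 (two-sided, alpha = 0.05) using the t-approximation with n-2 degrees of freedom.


Step 1: Rank x and y separately (midranks; no ties here).
rank(x): 7->3, 11->5, 13->7, 12->6, 5->2, 8->4, 3->1, 18->9, 19->10, 15->8
rank(y): 10->4, 11->5, 19->10, 15->8, 4->2, 17->9, 7->3, 12->6, 14->7, 3->1
Step 2: d_i = R_x(i) - R_y(i); compute d_i^2.
  (3-4)^2=1, (5-5)^2=0, (7-10)^2=9, (6-8)^2=4, (2-2)^2=0, (4-9)^2=25, (1-3)^2=4, (9-6)^2=9, (10-7)^2=9, (8-1)^2=49
sum(d^2) = 110.
Step 3: rho = 1 - 6*110 / (10*(10^2 - 1)) = 1 - 660/990 = 0.333333.
Step 4: Under H0, t = rho * sqrt((n-2)/(1-rho^2)) = 1.0000 ~ t(8).
Step 5: Two-sided p-value from the t-distribution with 8 df = 0.346594.
Step 6: alpha = 0.05. fail to reject H0.

rho = 0.3333, p = 0.346594, fail to reject H0 at alpha = 0.05.


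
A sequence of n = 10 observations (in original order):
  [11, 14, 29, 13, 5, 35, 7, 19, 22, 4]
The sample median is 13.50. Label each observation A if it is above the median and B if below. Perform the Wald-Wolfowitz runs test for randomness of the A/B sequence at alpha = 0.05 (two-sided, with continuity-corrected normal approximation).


Step 1: Compute median = 13.50; label A = above, B = below.
Labels in order: BAABBABAAB  (n_A = 5, n_B = 5)
Step 2: Count runs R = 7.
Step 3: Under H0 (random ordering), E[R] = 2*n_A*n_B/(n_A+n_B) + 1 = 2*5*5/10 + 1 = 6.0000.
        Var[R] = 2*n_A*n_B*(2*n_A*n_B - n_A - n_B) / ((n_A+n_B)^2 * (n_A+n_B-1)) = 2000/900 = 2.2222.
        SD[R] = 1.4907.
Step 4: Continuity-corrected z = (R - 0.5 - E[R]) / SD[R] = (7 - 0.5 - 6.0000) / 1.4907 = 0.3354.
Step 5: Two-sided p-value via normal approximation = 2*(1 - Phi(|z|)) = 0.737316.
Step 6: alpha = 0.05. fail to reject H0.

R = 7, z = 0.3354, p = 0.737316, fail to reject H0.


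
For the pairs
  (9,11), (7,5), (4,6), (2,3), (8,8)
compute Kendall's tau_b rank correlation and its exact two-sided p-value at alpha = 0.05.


Step 1: Enumerate the 10 unordered pairs (i,j) with i<j and classify each by sign(x_j-x_i) * sign(y_j-y_i).
  (1,2):dx=-2,dy=-6->C; (1,3):dx=-5,dy=-5->C; (1,4):dx=-7,dy=-8->C; (1,5):dx=-1,dy=-3->C
  (2,3):dx=-3,dy=+1->D; (2,4):dx=-5,dy=-2->C; (2,5):dx=+1,dy=+3->C; (3,4):dx=-2,dy=-3->C
  (3,5):dx=+4,dy=+2->C; (4,5):dx=+6,dy=+5->C
Step 2: C = 9, D = 1, total pairs = 10.
Step 3: tau = (C - D)/(n(n-1)/2) = (9 - 1)/10 = 0.800000.
Step 4: Exact two-sided p-value (enumerate n! = 120 permutations of y under H0): p = 0.083333.
Step 5: alpha = 0.05. fail to reject H0.

tau_b = 0.8000 (C=9, D=1), p = 0.083333, fail to reject H0.


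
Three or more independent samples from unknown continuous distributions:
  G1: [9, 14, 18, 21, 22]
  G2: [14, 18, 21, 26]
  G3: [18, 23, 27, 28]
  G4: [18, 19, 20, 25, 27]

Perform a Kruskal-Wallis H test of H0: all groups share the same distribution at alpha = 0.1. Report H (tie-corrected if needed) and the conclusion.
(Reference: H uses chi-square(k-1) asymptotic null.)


Step 1: Combine all N = 18 observations and assign midranks.
sorted (value, group, rank): (9,G1,1), (14,G1,2.5), (14,G2,2.5), (18,G1,5.5), (18,G2,5.5), (18,G3,5.5), (18,G4,5.5), (19,G4,8), (20,G4,9), (21,G1,10.5), (21,G2,10.5), (22,G1,12), (23,G3,13), (25,G4,14), (26,G2,15), (27,G3,16.5), (27,G4,16.5), (28,G3,18)
Step 2: Sum ranks within each group.
R_1 = 31.5 (n_1 = 5)
R_2 = 33.5 (n_2 = 4)
R_3 = 53 (n_3 = 4)
R_4 = 53 (n_4 = 5)
Step 3: H = 12/(N(N+1)) * sum(R_i^2/n_i) - 3(N+1)
     = 12/(18*19) * (31.5^2/5 + 33.5^2/4 + 53^2/4 + 53^2/5) - 3*19
     = 0.035088 * 1743.06 - 57
     = 4.160088.
Step 4: Ties present; correction factor C = 1 - 78/(18^3 - 18) = 0.986584. Corrected H = 4.160088 / 0.986584 = 4.216658.
Step 5: Under H0, H ~ chi^2(3); p-value = 0.238999.
Step 6: alpha = 0.1. fail to reject H0.

H = 4.2167, df = 3, p = 0.238999, fail to reject H0.


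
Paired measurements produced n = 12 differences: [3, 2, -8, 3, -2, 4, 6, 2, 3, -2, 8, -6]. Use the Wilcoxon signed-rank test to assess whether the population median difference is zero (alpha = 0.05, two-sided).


Step 1: Drop any zero differences (none here) and take |d_i|.
|d| = [3, 2, 8, 3, 2, 4, 6, 2, 3, 2, 8, 6]
Step 2: Midrank |d_i| (ties get averaged ranks).
ranks: |3|->6, |2|->2.5, |8|->11.5, |3|->6, |2|->2.5, |4|->8, |6|->9.5, |2|->2.5, |3|->6, |2|->2.5, |8|->11.5, |6|->9.5
Step 3: Attach original signs; sum ranks with positive sign and with negative sign.
W+ = 6 + 2.5 + 6 + 8 + 9.5 + 2.5 + 6 + 11.5 = 52
W- = 11.5 + 2.5 + 2.5 + 9.5 = 26
(Check: W+ + W- = 78 should equal n(n+1)/2 = 78.)
Step 4: Test statistic W = min(W+, W-) = 26.
Step 5: Ties in |d|, so use the tie-corrected normal approximation.
        E[W] = n(n+1)/4 = 12*13/4 = 39.
        Tie groups: |d|=2 (t=4), |d|=3 (t=3), |d|=6 (t=2), |d|=8 (t=2); sum(t^3 - t) = 96.
        Var[W] = n(n+1)(2n+1)/24 - sum(t^3-t)/48 = 3900/24 - 96/48 = 160.5.
        z = (W - E[W]) / sqrt(Var[W]) = (26 - 39) / 12.6689 = -1.0261.
        Two-sided p = 2*Phi(z) = 0.304826.
Step 6: alpha = 0.05. fail to reject H0.

W+ = 52, W- = 26, W = min = 26, p = 0.304826, fail to reject H0.


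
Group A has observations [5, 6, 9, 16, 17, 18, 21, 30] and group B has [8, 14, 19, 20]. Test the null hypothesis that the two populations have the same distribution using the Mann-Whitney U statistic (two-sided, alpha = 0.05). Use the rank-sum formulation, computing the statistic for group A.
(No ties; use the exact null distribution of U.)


Step 1: Combine and sort all 12 observations; assign midranks.
sorted (value, group): (5,X), (6,X), (8,Y), (9,X), (14,Y), (16,X), (17,X), (18,X), (19,Y), (20,Y), (21,X), (30,X)
ranks: 5->1, 6->2, 8->3, 9->4, 14->5, 16->6, 17->7, 18->8, 19->9, 20->10, 21->11, 30->12
Step 2: Rank sum for X: R1 = 1 + 2 + 4 + 6 + 7 + 8 + 11 + 12 = 51.
Step 3: U_X = R1 - n1(n1+1)/2 = 51 - 8*9/2 = 51 - 36 = 15.
       U_Y = n1*n2 - U_X = 32 - 15 = 17.
Step 4: No ties, so the exact null distribution of U (based on enumerating the C(12,8) = 495 equally likely rank assignments) gives the two-sided p-value.
Step 5: p-value = 0.933333; compare to alpha = 0.05. fail to reject H0.

U_X = 15, p = 0.933333, fail to reject H0 at alpha = 0.05.


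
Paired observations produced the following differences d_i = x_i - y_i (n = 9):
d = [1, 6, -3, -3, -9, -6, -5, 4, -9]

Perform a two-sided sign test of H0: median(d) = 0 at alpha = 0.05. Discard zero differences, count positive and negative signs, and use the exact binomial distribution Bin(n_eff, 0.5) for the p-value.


Step 1: Discard zero differences. Original n = 9; n_eff = number of nonzero differences = 9.
Nonzero differences (with sign): +1, +6, -3, -3, -9, -6, -5, +4, -9
Step 2: Count signs: positive = 3, negative = 6.
Step 3: Under H0: P(positive) = 0.5, so the number of positives S ~ Bin(9, 0.5).
Step 4: Two-sided exact p-value = sum of Bin(9,0.5) probabilities at or below the observed probability = 0.507812.
Step 5: alpha = 0.05. fail to reject H0.

n_eff = 9, pos = 3, neg = 6, p = 0.507812, fail to reject H0.


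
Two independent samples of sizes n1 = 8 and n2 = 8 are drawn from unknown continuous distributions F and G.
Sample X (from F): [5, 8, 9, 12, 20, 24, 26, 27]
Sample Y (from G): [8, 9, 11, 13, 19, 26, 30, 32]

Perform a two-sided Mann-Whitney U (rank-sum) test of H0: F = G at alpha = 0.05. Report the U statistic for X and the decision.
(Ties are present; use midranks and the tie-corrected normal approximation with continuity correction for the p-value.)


Step 1: Combine and sort all 16 observations; assign midranks.
sorted (value, group): (5,X), (8,X), (8,Y), (9,X), (9,Y), (11,Y), (12,X), (13,Y), (19,Y), (20,X), (24,X), (26,X), (26,Y), (27,X), (30,Y), (32,Y)
ranks: 5->1, 8->2.5, 8->2.5, 9->4.5, 9->4.5, 11->6, 12->7, 13->8, 19->9, 20->10, 24->11, 26->12.5, 26->12.5, 27->14, 30->15, 32->16
Step 2: Rank sum for X: R1 = 1 + 2.5 + 4.5 + 7 + 10 + 11 + 12.5 + 14 = 62.5.
Step 3: U_X = R1 - n1(n1+1)/2 = 62.5 - 8*9/2 = 62.5 - 36 = 26.5.
       U_Y = n1*n2 - U_X = 64 - 26.5 = 37.5.
Step 4: Ties are present, so use the tie-corrected normal approximation (with continuity correction) for the p-value.
Step 5: p-value = 0.598703; compare to alpha = 0.05. fail to reject H0.

U_X = 26.5, p = 0.598703, fail to reject H0 at alpha = 0.05.


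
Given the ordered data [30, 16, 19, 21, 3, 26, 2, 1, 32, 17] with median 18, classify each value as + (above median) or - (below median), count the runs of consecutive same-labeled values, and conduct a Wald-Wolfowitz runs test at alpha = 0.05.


Step 1: Compute median = 18; label A = above, B = below.
Labels in order: ABAABABBAB  (n_A = 5, n_B = 5)
Step 2: Count runs R = 8.
Step 3: Under H0 (random ordering), E[R] = 2*n_A*n_B/(n_A+n_B) + 1 = 2*5*5/10 + 1 = 6.0000.
        Var[R] = 2*n_A*n_B*(2*n_A*n_B - n_A - n_B) / ((n_A+n_B)^2 * (n_A+n_B-1)) = 2000/900 = 2.2222.
        SD[R] = 1.4907.
Step 4: Continuity-corrected z = (R - 0.5 - E[R]) / SD[R] = (8 - 0.5 - 6.0000) / 1.4907 = 1.0062.
Step 5: Two-sided p-value via normal approximation = 2*(1 - Phi(|z|)) = 0.314305.
Step 6: alpha = 0.05. fail to reject H0.

R = 8, z = 1.0062, p = 0.314305, fail to reject H0.


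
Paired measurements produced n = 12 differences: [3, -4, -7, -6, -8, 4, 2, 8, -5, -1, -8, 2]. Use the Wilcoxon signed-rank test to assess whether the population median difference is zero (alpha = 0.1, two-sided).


Step 1: Drop any zero differences (none here) and take |d_i|.
|d| = [3, 4, 7, 6, 8, 4, 2, 8, 5, 1, 8, 2]
Step 2: Midrank |d_i| (ties get averaged ranks).
ranks: |3|->4, |4|->5.5, |7|->9, |6|->8, |8|->11, |4|->5.5, |2|->2.5, |8|->11, |5|->7, |1|->1, |8|->11, |2|->2.5
Step 3: Attach original signs; sum ranks with positive sign and with negative sign.
W+ = 4 + 5.5 + 2.5 + 11 + 2.5 = 25.5
W- = 5.5 + 9 + 8 + 11 + 7 + 1 + 11 = 52.5
(Check: W+ + W- = 78 should equal n(n+1)/2 = 78.)
Step 4: Test statistic W = min(W+, W-) = 25.5.
Step 5: Ties in |d|, so use the tie-corrected normal approximation.
        E[W] = n(n+1)/4 = 12*13/4 = 39.
        Tie groups: |d|=2 (t=2), |d|=4 (t=2), |d|=8 (t=3); sum(t^3 - t) = 36.
        Var[W] = n(n+1)(2n+1)/24 - sum(t^3-t)/48 = 3900/24 - 36/48 = 161.75.
        z = (W - E[W]) / sqrt(Var[W]) = (25.5 - 39) / 12.7181 = -1.0615.
        Two-sided p = 2*Phi(z) = 0.288472.
Step 6: alpha = 0.1. fail to reject H0.

W+ = 25.5, W- = 52.5, W = min = 25.5, p = 0.288472, fail to reject H0.


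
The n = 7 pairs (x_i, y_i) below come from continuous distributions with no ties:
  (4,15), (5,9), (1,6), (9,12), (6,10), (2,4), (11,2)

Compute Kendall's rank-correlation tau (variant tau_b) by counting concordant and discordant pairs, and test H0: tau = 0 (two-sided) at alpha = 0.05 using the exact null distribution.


Step 1: Enumerate the 21 unordered pairs (i,j) with i<j and classify each by sign(x_j-x_i) * sign(y_j-y_i).
  (1,2):dx=+1,dy=-6->D; (1,3):dx=-3,dy=-9->C; (1,4):dx=+5,dy=-3->D; (1,5):dx=+2,dy=-5->D
  (1,6):dx=-2,dy=-11->C; (1,7):dx=+7,dy=-13->D; (2,3):dx=-4,dy=-3->C; (2,4):dx=+4,dy=+3->C
  (2,5):dx=+1,dy=+1->C; (2,6):dx=-3,dy=-5->C; (2,7):dx=+6,dy=-7->D; (3,4):dx=+8,dy=+6->C
  (3,5):dx=+5,dy=+4->C; (3,6):dx=+1,dy=-2->D; (3,7):dx=+10,dy=-4->D; (4,5):dx=-3,dy=-2->C
  (4,6):dx=-7,dy=-8->C; (4,7):dx=+2,dy=-10->D; (5,6):dx=-4,dy=-6->C; (5,7):dx=+5,dy=-8->D
  (6,7):dx=+9,dy=-2->D
Step 2: C = 11, D = 10, total pairs = 21.
Step 3: tau = (C - D)/(n(n-1)/2) = (11 - 10)/21 = 0.047619.
Step 4: Exact two-sided p-value (enumerate n! = 5040 permutations of y under H0): p = 1.000000.
Step 5: alpha = 0.05. fail to reject H0.

tau_b = 0.0476 (C=11, D=10), p = 1.000000, fail to reject H0.


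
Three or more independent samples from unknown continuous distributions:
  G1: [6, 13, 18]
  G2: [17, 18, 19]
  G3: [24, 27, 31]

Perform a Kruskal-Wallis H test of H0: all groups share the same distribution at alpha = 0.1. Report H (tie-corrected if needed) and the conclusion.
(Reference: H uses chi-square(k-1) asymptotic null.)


Step 1: Combine all N = 9 observations and assign midranks.
sorted (value, group, rank): (6,G1,1), (13,G1,2), (17,G2,3), (18,G1,4.5), (18,G2,4.5), (19,G2,6), (24,G3,7), (27,G3,8), (31,G3,9)
Step 2: Sum ranks within each group.
R_1 = 7.5 (n_1 = 3)
R_2 = 13.5 (n_2 = 3)
R_3 = 24 (n_3 = 3)
Step 3: H = 12/(N(N+1)) * sum(R_i^2/n_i) - 3(N+1)
     = 12/(9*10) * (7.5^2/3 + 13.5^2/3 + 24^2/3) - 3*10
     = 0.133333 * 271.5 - 30
     = 6.200000.
Step 4: Ties present; correction factor C = 1 - 6/(9^3 - 9) = 0.991667. Corrected H = 6.200000 / 0.991667 = 6.252101.
Step 5: Under H0, H ~ chi^2(2); p-value = 0.043891.
Step 6: alpha = 0.1. reject H0.

H = 6.2521, df = 2, p = 0.043891, reject H0.


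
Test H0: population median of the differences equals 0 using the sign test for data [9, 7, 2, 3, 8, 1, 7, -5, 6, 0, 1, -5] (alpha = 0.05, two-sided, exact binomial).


Step 1: Discard zero differences. Original n = 12; n_eff = number of nonzero differences = 11.
Nonzero differences (with sign): +9, +7, +2, +3, +8, +1, +7, -5, +6, +1, -5
Step 2: Count signs: positive = 9, negative = 2.
Step 3: Under H0: P(positive) = 0.5, so the number of positives S ~ Bin(11, 0.5).
Step 4: Two-sided exact p-value = sum of Bin(11,0.5) probabilities at or below the observed probability = 0.065430.
Step 5: alpha = 0.05. fail to reject H0.

n_eff = 11, pos = 9, neg = 2, p = 0.065430, fail to reject H0.


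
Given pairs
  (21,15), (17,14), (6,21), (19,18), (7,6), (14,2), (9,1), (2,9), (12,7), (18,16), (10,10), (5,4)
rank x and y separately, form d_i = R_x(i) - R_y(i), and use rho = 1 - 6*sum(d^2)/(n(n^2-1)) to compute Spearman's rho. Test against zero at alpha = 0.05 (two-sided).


Step 1: Rank x and y separately (midranks; no ties here).
rank(x): 21->12, 17->9, 6->3, 19->11, 7->4, 14->8, 9->5, 2->1, 12->7, 18->10, 10->6, 5->2
rank(y): 15->9, 14->8, 21->12, 18->11, 6->4, 2->2, 1->1, 9->6, 7->5, 16->10, 10->7, 4->3
Step 2: d_i = R_x(i) - R_y(i); compute d_i^2.
  (12-9)^2=9, (9-8)^2=1, (3-12)^2=81, (11-11)^2=0, (4-4)^2=0, (8-2)^2=36, (5-1)^2=16, (1-6)^2=25, (7-5)^2=4, (10-10)^2=0, (6-7)^2=1, (2-3)^2=1
sum(d^2) = 174.
Step 3: rho = 1 - 6*174 / (12*(12^2 - 1)) = 1 - 1044/1716 = 0.391608.
Step 4: Under H0, t = rho * sqrt((n-2)/(1-rho^2)) = 1.3459 ~ t(10).
Step 5: Two-sided p-value from the t-distribution with 10 df = 0.208063.
Step 6: alpha = 0.05. fail to reject H0.

rho = 0.3916, p = 0.208063, fail to reject H0 at alpha = 0.05.


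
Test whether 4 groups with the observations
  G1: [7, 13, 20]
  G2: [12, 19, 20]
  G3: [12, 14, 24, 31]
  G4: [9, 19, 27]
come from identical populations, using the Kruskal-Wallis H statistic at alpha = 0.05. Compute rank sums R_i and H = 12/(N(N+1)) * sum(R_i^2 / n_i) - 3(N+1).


Step 1: Combine all N = 13 observations and assign midranks.
sorted (value, group, rank): (7,G1,1), (9,G4,2), (12,G2,3.5), (12,G3,3.5), (13,G1,5), (14,G3,6), (19,G2,7.5), (19,G4,7.5), (20,G1,9.5), (20,G2,9.5), (24,G3,11), (27,G4,12), (31,G3,13)
Step 2: Sum ranks within each group.
R_1 = 15.5 (n_1 = 3)
R_2 = 20.5 (n_2 = 3)
R_3 = 33.5 (n_3 = 4)
R_4 = 21.5 (n_4 = 3)
Step 3: H = 12/(N(N+1)) * sum(R_i^2/n_i) - 3(N+1)
     = 12/(13*14) * (15.5^2/3 + 20.5^2/3 + 33.5^2/4 + 21.5^2/3) - 3*14
     = 0.065934 * 654.812 - 42
     = 1.174451.
Step 4: Ties present; correction factor C = 1 - 18/(13^3 - 13) = 0.991758. Corrected H = 1.174451 / 0.991758 = 1.184211.
Step 5: Under H0, H ~ chi^2(3); p-value = 0.756794.
Step 6: alpha = 0.05. fail to reject H0.

H = 1.1842, df = 3, p = 0.756794, fail to reject H0.


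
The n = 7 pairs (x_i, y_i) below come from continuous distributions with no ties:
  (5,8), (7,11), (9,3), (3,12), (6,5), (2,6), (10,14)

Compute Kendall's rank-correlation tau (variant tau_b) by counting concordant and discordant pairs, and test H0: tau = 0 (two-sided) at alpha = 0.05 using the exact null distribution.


Step 1: Enumerate the 21 unordered pairs (i,j) with i<j and classify each by sign(x_j-x_i) * sign(y_j-y_i).
  (1,2):dx=+2,dy=+3->C; (1,3):dx=+4,dy=-5->D; (1,4):dx=-2,dy=+4->D; (1,5):dx=+1,dy=-3->D
  (1,6):dx=-3,dy=-2->C; (1,7):dx=+5,dy=+6->C; (2,3):dx=+2,dy=-8->D; (2,4):dx=-4,dy=+1->D
  (2,5):dx=-1,dy=-6->C; (2,6):dx=-5,dy=-5->C; (2,7):dx=+3,dy=+3->C; (3,4):dx=-6,dy=+9->D
  (3,5):dx=-3,dy=+2->D; (3,6):dx=-7,dy=+3->D; (3,7):dx=+1,dy=+11->C; (4,5):dx=+3,dy=-7->D
  (4,6):dx=-1,dy=-6->C; (4,7):dx=+7,dy=+2->C; (5,6):dx=-4,dy=+1->D; (5,7):dx=+4,dy=+9->C
  (6,7):dx=+8,dy=+8->C
Step 2: C = 11, D = 10, total pairs = 21.
Step 3: tau = (C - D)/(n(n-1)/2) = (11 - 10)/21 = 0.047619.
Step 4: Exact two-sided p-value (enumerate n! = 5040 permutations of y under H0): p = 1.000000.
Step 5: alpha = 0.05. fail to reject H0.

tau_b = 0.0476 (C=11, D=10), p = 1.000000, fail to reject H0.


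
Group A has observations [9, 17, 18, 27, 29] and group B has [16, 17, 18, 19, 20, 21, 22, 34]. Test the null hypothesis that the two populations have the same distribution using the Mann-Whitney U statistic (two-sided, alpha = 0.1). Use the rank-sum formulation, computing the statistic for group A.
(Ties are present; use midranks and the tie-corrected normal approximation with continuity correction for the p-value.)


Step 1: Combine and sort all 13 observations; assign midranks.
sorted (value, group): (9,X), (16,Y), (17,X), (17,Y), (18,X), (18,Y), (19,Y), (20,Y), (21,Y), (22,Y), (27,X), (29,X), (34,Y)
ranks: 9->1, 16->2, 17->3.5, 17->3.5, 18->5.5, 18->5.5, 19->7, 20->8, 21->9, 22->10, 27->11, 29->12, 34->13
Step 2: Rank sum for X: R1 = 1 + 3.5 + 5.5 + 11 + 12 = 33.
Step 3: U_X = R1 - n1(n1+1)/2 = 33 - 5*6/2 = 33 - 15 = 18.
       U_Y = n1*n2 - U_X = 40 - 18 = 22.
Step 4: Ties are present, so use the tie-corrected normal approximation (with continuity correction) for the p-value.
Step 5: p-value = 0.825728; compare to alpha = 0.1. fail to reject H0.

U_X = 18, p = 0.825728, fail to reject H0 at alpha = 0.1.


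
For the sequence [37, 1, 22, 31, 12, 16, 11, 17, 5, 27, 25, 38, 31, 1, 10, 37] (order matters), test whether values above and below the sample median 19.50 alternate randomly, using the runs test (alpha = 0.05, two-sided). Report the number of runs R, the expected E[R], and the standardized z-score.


Step 1: Compute median = 19.50; label A = above, B = below.
Labels in order: ABAABBBBBAAAABBA  (n_A = 8, n_B = 8)
Step 2: Count runs R = 7.
Step 3: Under H0 (random ordering), E[R] = 2*n_A*n_B/(n_A+n_B) + 1 = 2*8*8/16 + 1 = 9.0000.
        Var[R] = 2*n_A*n_B*(2*n_A*n_B - n_A - n_B) / ((n_A+n_B)^2 * (n_A+n_B-1)) = 14336/3840 = 3.7333.
        SD[R] = 1.9322.
Step 4: Continuity-corrected z = (R + 0.5 - E[R]) / SD[R] = (7 + 0.5 - 9.0000) / 1.9322 = -0.7763.
Step 5: Two-sided p-value via normal approximation = 2*(1 - Phi(|z|)) = 0.437558.
Step 6: alpha = 0.05. fail to reject H0.

R = 7, z = -0.7763, p = 0.437558, fail to reject H0.


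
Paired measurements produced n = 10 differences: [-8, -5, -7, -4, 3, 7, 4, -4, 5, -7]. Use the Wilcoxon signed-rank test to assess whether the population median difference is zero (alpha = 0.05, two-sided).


Step 1: Drop any zero differences (none here) and take |d_i|.
|d| = [8, 5, 7, 4, 3, 7, 4, 4, 5, 7]
Step 2: Midrank |d_i| (ties get averaged ranks).
ranks: |8|->10, |5|->5.5, |7|->8, |4|->3, |3|->1, |7|->8, |4|->3, |4|->3, |5|->5.5, |7|->8
Step 3: Attach original signs; sum ranks with positive sign and with negative sign.
W+ = 1 + 8 + 3 + 5.5 = 17.5
W- = 10 + 5.5 + 8 + 3 + 3 + 8 = 37.5
(Check: W+ + W- = 55 should equal n(n+1)/2 = 55.)
Step 4: Test statistic W = min(W+, W-) = 17.5.
Step 5: Ties in |d|, so use the tie-corrected normal approximation.
        E[W] = n(n+1)/4 = 10*11/4 = 27.5.
        Tie groups: |d|=4 (t=3), |d|=5 (t=2), |d|=7 (t=3); sum(t^3 - t) = 54.
        Var[W] = n(n+1)(2n+1)/24 - sum(t^3-t)/48 = 2310/24 - 54/48 = 95.125.
        z = (W - E[W]) / sqrt(Var[W]) = (17.5 - 27.5) / 9.7532 = -1.0253.
        Two-sided p = 2*Phi(z) = 0.305220.
Step 6: alpha = 0.05. fail to reject H0.

W+ = 17.5, W- = 37.5, W = min = 17.5, p = 0.305220, fail to reject H0.


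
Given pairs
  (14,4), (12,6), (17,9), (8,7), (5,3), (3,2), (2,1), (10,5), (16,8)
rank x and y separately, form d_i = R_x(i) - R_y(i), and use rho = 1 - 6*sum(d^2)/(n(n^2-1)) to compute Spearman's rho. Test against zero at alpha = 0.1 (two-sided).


Step 1: Rank x and y separately (midranks; no ties here).
rank(x): 14->7, 12->6, 17->9, 8->4, 5->3, 3->2, 2->1, 10->5, 16->8
rank(y): 4->4, 6->6, 9->9, 7->7, 3->3, 2->2, 1->1, 5->5, 8->8
Step 2: d_i = R_x(i) - R_y(i); compute d_i^2.
  (7-4)^2=9, (6-6)^2=0, (9-9)^2=0, (4-7)^2=9, (3-3)^2=0, (2-2)^2=0, (1-1)^2=0, (5-5)^2=0, (8-8)^2=0
sum(d^2) = 18.
Step 3: rho = 1 - 6*18 / (9*(9^2 - 1)) = 1 - 108/720 = 0.850000.
Step 4: Under H0, t = rho * sqrt((n-2)/(1-rho^2)) = 4.2691 ~ t(7).
Step 5: Two-sided p-value from the t-distribution with 7 df = 0.003705.
Step 6: alpha = 0.1. reject H0.

rho = 0.8500, p = 0.003705, reject H0 at alpha = 0.1.


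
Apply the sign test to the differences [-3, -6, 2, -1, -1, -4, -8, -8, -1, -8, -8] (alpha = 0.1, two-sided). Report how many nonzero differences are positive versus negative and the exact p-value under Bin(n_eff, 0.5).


Step 1: Discard zero differences. Original n = 11; n_eff = number of nonzero differences = 11.
Nonzero differences (with sign): -3, -6, +2, -1, -1, -4, -8, -8, -1, -8, -8
Step 2: Count signs: positive = 1, negative = 10.
Step 3: Under H0: P(positive) = 0.5, so the number of positives S ~ Bin(11, 0.5).
Step 4: Two-sided exact p-value = sum of Bin(11,0.5) probabilities at or below the observed probability = 0.011719.
Step 5: alpha = 0.1. reject H0.

n_eff = 11, pos = 1, neg = 10, p = 0.011719, reject H0.


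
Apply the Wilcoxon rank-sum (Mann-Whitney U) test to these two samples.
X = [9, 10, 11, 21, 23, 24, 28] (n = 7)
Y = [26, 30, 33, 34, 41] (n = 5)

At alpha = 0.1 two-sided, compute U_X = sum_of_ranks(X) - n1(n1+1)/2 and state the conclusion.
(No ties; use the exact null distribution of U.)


Step 1: Combine and sort all 12 observations; assign midranks.
sorted (value, group): (9,X), (10,X), (11,X), (21,X), (23,X), (24,X), (26,Y), (28,X), (30,Y), (33,Y), (34,Y), (41,Y)
ranks: 9->1, 10->2, 11->3, 21->4, 23->5, 24->6, 26->7, 28->8, 30->9, 33->10, 34->11, 41->12
Step 2: Rank sum for X: R1 = 1 + 2 + 3 + 4 + 5 + 6 + 8 = 29.
Step 3: U_X = R1 - n1(n1+1)/2 = 29 - 7*8/2 = 29 - 28 = 1.
       U_Y = n1*n2 - U_X = 35 - 1 = 34.
Step 4: No ties, so the exact null distribution of U (based on enumerating the C(12,7) = 792 equally likely rank assignments) gives the two-sided p-value.
Step 5: p-value = 0.005051; compare to alpha = 0.1. reject H0.

U_X = 1, p = 0.005051, reject H0 at alpha = 0.1.


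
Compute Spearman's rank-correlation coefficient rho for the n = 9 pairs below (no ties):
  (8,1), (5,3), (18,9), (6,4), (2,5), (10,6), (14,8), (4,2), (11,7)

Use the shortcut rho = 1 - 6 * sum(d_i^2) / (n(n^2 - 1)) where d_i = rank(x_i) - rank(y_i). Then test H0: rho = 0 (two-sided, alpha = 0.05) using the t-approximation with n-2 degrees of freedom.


Step 1: Rank x and y separately (midranks; no ties here).
rank(x): 8->5, 5->3, 18->9, 6->4, 2->1, 10->6, 14->8, 4->2, 11->7
rank(y): 1->1, 3->3, 9->9, 4->4, 5->5, 6->6, 8->8, 2->2, 7->7
Step 2: d_i = R_x(i) - R_y(i); compute d_i^2.
  (5-1)^2=16, (3-3)^2=0, (9-9)^2=0, (4-4)^2=0, (1-5)^2=16, (6-6)^2=0, (8-8)^2=0, (2-2)^2=0, (7-7)^2=0
sum(d^2) = 32.
Step 3: rho = 1 - 6*32 / (9*(9^2 - 1)) = 1 - 192/720 = 0.733333.
Step 4: Under H0, t = rho * sqrt((n-2)/(1-rho^2)) = 2.8538 ~ t(7).
Step 5: Two-sided p-value from the t-distribution with 7 df = 0.024554.
Step 6: alpha = 0.05. reject H0.

rho = 0.7333, p = 0.024554, reject H0 at alpha = 0.05.


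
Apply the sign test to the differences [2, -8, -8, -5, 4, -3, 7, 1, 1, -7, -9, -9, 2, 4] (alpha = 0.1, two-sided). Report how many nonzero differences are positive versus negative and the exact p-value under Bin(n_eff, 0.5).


Step 1: Discard zero differences. Original n = 14; n_eff = number of nonzero differences = 14.
Nonzero differences (with sign): +2, -8, -8, -5, +4, -3, +7, +1, +1, -7, -9, -9, +2, +4
Step 2: Count signs: positive = 7, negative = 7.
Step 3: Under H0: P(positive) = 0.5, so the number of positives S ~ Bin(14, 0.5).
Step 4: Two-sided exact p-value = sum of Bin(14,0.5) probabilities at or below the observed probability = 1.000000.
Step 5: alpha = 0.1. fail to reject H0.

n_eff = 14, pos = 7, neg = 7, p = 1.000000, fail to reject H0.


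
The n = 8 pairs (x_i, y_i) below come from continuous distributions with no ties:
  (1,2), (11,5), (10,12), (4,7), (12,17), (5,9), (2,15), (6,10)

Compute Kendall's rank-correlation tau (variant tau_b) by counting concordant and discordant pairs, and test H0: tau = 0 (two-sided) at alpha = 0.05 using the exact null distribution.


Step 1: Enumerate the 28 unordered pairs (i,j) with i<j and classify each by sign(x_j-x_i) * sign(y_j-y_i).
  (1,2):dx=+10,dy=+3->C; (1,3):dx=+9,dy=+10->C; (1,4):dx=+3,dy=+5->C; (1,5):dx=+11,dy=+15->C
  (1,6):dx=+4,dy=+7->C; (1,7):dx=+1,dy=+13->C; (1,8):dx=+5,dy=+8->C; (2,3):dx=-1,dy=+7->D
  (2,4):dx=-7,dy=+2->D; (2,5):dx=+1,dy=+12->C; (2,6):dx=-6,dy=+4->D; (2,7):dx=-9,dy=+10->D
  (2,8):dx=-5,dy=+5->D; (3,4):dx=-6,dy=-5->C; (3,5):dx=+2,dy=+5->C; (3,6):dx=-5,dy=-3->C
  (3,7):dx=-8,dy=+3->D; (3,8):dx=-4,dy=-2->C; (4,5):dx=+8,dy=+10->C; (4,6):dx=+1,dy=+2->C
  (4,7):dx=-2,dy=+8->D; (4,8):dx=+2,dy=+3->C; (5,6):dx=-7,dy=-8->C; (5,7):dx=-10,dy=-2->C
  (5,8):dx=-6,dy=-7->C; (6,7):dx=-3,dy=+6->D; (6,8):dx=+1,dy=+1->C; (7,8):dx=+4,dy=-5->D
Step 2: C = 19, D = 9, total pairs = 28.
Step 3: tau = (C - D)/(n(n-1)/2) = (19 - 9)/28 = 0.357143.
Step 4: Exact two-sided p-value (enumerate n! = 40320 permutations of y under H0): p = 0.275099.
Step 5: alpha = 0.05. fail to reject H0.

tau_b = 0.3571 (C=19, D=9), p = 0.275099, fail to reject H0.


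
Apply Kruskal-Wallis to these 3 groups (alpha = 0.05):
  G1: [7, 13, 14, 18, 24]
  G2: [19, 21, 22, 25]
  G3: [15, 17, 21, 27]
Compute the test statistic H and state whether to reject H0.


Step 1: Combine all N = 13 observations and assign midranks.
sorted (value, group, rank): (7,G1,1), (13,G1,2), (14,G1,3), (15,G3,4), (17,G3,5), (18,G1,6), (19,G2,7), (21,G2,8.5), (21,G3,8.5), (22,G2,10), (24,G1,11), (25,G2,12), (27,G3,13)
Step 2: Sum ranks within each group.
R_1 = 23 (n_1 = 5)
R_2 = 37.5 (n_2 = 4)
R_3 = 30.5 (n_3 = 4)
Step 3: H = 12/(N(N+1)) * sum(R_i^2/n_i) - 3(N+1)
     = 12/(13*14) * (23^2/5 + 37.5^2/4 + 30.5^2/4) - 3*14
     = 0.065934 * 689.925 - 42
     = 3.489560.
Step 4: Ties present; correction factor C = 1 - 6/(13^3 - 13) = 0.997253. Corrected H = 3.489560 / 0.997253 = 3.499174.
Step 5: Under H0, H ~ chi^2(2); p-value = 0.173846.
Step 6: alpha = 0.05. fail to reject H0.

H = 3.4992, df = 2, p = 0.173846, fail to reject H0.


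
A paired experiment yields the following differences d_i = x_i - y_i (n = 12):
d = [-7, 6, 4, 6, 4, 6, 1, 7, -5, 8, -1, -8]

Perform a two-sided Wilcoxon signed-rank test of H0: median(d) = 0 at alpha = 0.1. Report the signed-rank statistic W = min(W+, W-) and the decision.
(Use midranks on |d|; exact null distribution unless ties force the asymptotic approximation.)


Step 1: Drop any zero differences (none here) and take |d_i|.
|d| = [7, 6, 4, 6, 4, 6, 1, 7, 5, 8, 1, 8]
Step 2: Midrank |d_i| (ties get averaged ranks).
ranks: |7|->9.5, |6|->7, |4|->3.5, |6|->7, |4|->3.5, |6|->7, |1|->1.5, |7|->9.5, |5|->5, |8|->11.5, |1|->1.5, |8|->11.5
Step 3: Attach original signs; sum ranks with positive sign and with negative sign.
W+ = 7 + 3.5 + 7 + 3.5 + 7 + 1.5 + 9.5 + 11.5 = 50.5
W- = 9.5 + 5 + 1.5 + 11.5 = 27.5
(Check: W+ + W- = 78 should equal n(n+1)/2 = 78.)
Step 4: Test statistic W = min(W+, W-) = 27.5.
Step 5: Ties in |d|, so use the tie-corrected normal approximation.
        E[W] = n(n+1)/4 = 12*13/4 = 39.
        Tie groups: |d|=1 (t=2), |d|=4 (t=2), |d|=6 (t=3), |d|=7 (t=2), |d|=8 (t=2); sum(t^3 - t) = 48.
        Var[W] = n(n+1)(2n+1)/24 - sum(t^3-t)/48 = 3900/24 - 48/48 = 161.5.
        z = (W - E[W]) / sqrt(Var[W]) = (27.5 - 39) / 12.7083 = -0.9049.
        Two-sided p = 2*Phi(z) = 0.365506.
Step 6: alpha = 0.1. fail to reject H0.

W+ = 50.5, W- = 27.5, W = min = 27.5, p = 0.365506, fail to reject H0.


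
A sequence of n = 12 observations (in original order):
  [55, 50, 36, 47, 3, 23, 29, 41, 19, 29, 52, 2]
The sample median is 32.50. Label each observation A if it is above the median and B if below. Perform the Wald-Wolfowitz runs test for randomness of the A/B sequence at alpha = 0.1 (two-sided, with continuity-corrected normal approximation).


Step 1: Compute median = 32.50; label A = above, B = below.
Labels in order: AAAABBBABBAB  (n_A = 6, n_B = 6)
Step 2: Count runs R = 6.
Step 3: Under H0 (random ordering), E[R] = 2*n_A*n_B/(n_A+n_B) + 1 = 2*6*6/12 + 1 = 7.0000.
        Var[R] = 2*n_A*n_B*(2*n_A*n_B - n_A - n_B) / ((n_A+n_B)^2 * (n_A+n_B-1)) = 4320/1584 = 2.7273.
        SD[R] = 1.6514.
Step 4: Continuity-corrected z = (R + 0.5 - E[R]) / SD[R] = (6 + 0.5 - 7.0000) / 1.6514 = -0.3028.
Step 5: Two-sided p-value via normal approximation = 2*(1 - Phi(|z|)) = 0.762069.
Step 6: alpha = 0.1. fail to reject H0.

R = 6, z = -0.3028, p = 0.762069, fail to reject H0.


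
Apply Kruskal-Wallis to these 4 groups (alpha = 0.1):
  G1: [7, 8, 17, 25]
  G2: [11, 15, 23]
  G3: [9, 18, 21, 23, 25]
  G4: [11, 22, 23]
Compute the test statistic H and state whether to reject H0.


Step 1: Combine all N = 15 observations and assign midranks.
sorted (value, group, rank): (7,G1,1), (8,G1,2), (9,G3,3), (11,G2,4.5), (11,G4,4.5), (15,G2,6), (17,G1,7), (18,G3,8), (21,G3,9), (22,G4,10), (23,G2,12), (23,G3,12), (23,G4,12), (25,G1,14.5), (25,G3,14.5)
Step 2: Sum ranks within each group.
R_1 = 24.5 (n_1 = 4)
R_2 = 22.5 (n_2 = 3)
R_3 = 46.5 (n_3 = 5)
R_4 = 26.5 (n_4 = 3)
Step 3: H = 12/(N(N+1)) * sum(R_i^2/n_i) - 3(N+1)
     = 12/(15*16) * (24.5^2/4 + 22.5^2/3 + 46.5^2/5 + 26.5^2/3) - 3*16
     = 0.050000 * 985.346 - 48
     = 1.267292.
Step 4: Ties present; correction factor C = 1 - 36/(15^3 - 15) = 0.989286. Corrected H = 1.267292 / 0.989286 = 1.281017.
Step 5: Under H0, H ~ chi^2(3); p-value = 0.733646.
Step 6: alpha = 0.1. fail to reject H0.

H = 1.2810, df = 3, p = 0.733646, fail to reject H0.


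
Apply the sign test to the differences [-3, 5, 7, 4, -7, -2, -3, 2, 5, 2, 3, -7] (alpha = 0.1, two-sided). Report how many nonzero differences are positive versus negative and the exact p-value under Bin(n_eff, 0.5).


Step 1: Discard zero differences. Original n = 12; n_eff = number of nonzero differences = 12.
Nonzero differences (with sign): -3, +5, +7, +4, -7, -2, -3, +2, +5, +2, +3, -7
Step 2: Count signs: positive = 7, negative = 5.
Step 3: Under H0: P(positive) = 0.5, so the number of positives S ~ Bin(12, 0.5).
Step 4: Two-sided exact p-value = sum of Bin(12,0.5) probabilities at or below the observed probability = 0.774414.
Step 5: alpha = 0.1. fail to reject H0.

n_eff = 12, pos = 7, neg = 5, p = 0.774414, fail to reject H0.


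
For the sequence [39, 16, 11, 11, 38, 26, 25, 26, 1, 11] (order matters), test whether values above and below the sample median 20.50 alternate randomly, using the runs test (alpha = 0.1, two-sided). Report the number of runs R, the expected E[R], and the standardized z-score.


Step 1: Compute median = 20.50; label A = above, B = below.
Labels in order: ABBBAAAABB  (n_A = 5, n_B = 5)
Step 2: Count runs R = 4.
Step 3: Under H0 (random ordering), E[R] = 2*n_A*n_B/(n_A+n_B) + 1 = 2*5*5/10 + 1 = 6.0000.
        Var[R] = 2*n_A*n_B*(2*n_A*n_B - n_A - n_B) / ((n_A+n_B)^2 * (n_A+n_B-1)) = 2000/900 = 2.2222.
        SD[R] = 1.4907.
Step 4: Continuity-corrected z = (R + 0.5 - E[R]) / SD[R] = (4 + 0.5 - 6.0000) / 1.4907 = -1.0062.
Step 5: Two-sided p-value via normal approximation = 2*(1 - Phi(|z|)) = 0.314305.
Step 6: alpha = 0.1. fail to reject H0.

R = 4, z = -1.0062, p = 0.314305, fail to reject H0.


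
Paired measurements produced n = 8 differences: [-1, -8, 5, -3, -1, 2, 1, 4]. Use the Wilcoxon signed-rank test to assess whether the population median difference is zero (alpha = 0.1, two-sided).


Step 1: Drop any zero differences (none here) and take |d_i|.
|d| = [1, 8, 5, 3, 1, 2, 1, 4]
Step 2: Midrank |d_i| (ties get averaged ranks).
ranks: |1|->2, |8|->8, |5|->7, |3|->5, |1|->2, |2|->4, |1|->2, |4|->6
Step 3: Attach original signs; sum ranks with positive sign and with negative sign.
W+ = 7 + 4 + 2 + 6 = 19
W- = 2 + 8 + 5 + 2 = 17
(Check: W+ + W- = 36 should equal n(n+1)/2 = 36.)
Step 4: Test statistic W = min(W+, W-) = 17.
Step 5: Ties in |d|, so use the tie-corrected normal approximation.
        E[W] = n(n+1)/4 = 8*9/4 = 18.
        Tie groups: |d|=1 (t=3); sum(t^3 - t) = 24.
        Var[W] = n(n+1)(2n+1)/24 - sum(t^3-t)/48 = 1224/24 - 24/48 = 50.5.
        z = (W - E[W]) / sqrt(Var[W]) = (17 - 18) / 7.1063 = -0.1407.
        Two-sided p = 2*Phi(z) = 0.888092.
Step 6: alpha = 0.1. fail to reject H0.

W+ = 19, W- = 17, W = min = 17, p = 0.888092, fail to reject H0.


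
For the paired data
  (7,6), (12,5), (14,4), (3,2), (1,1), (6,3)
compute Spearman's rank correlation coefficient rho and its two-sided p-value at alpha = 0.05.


Step 1: Rank x and y separately (midranks; no ties here).
rank(x): 7->4, 12->5, 14->6, 3->2, 1->1, 6->3
rank(y): 6->6, 5->5, 4->4, 2->2, 1->1, 3->3
Step 2: d_i = R_x(i) - R_y(i); compute d_i^2.
  (4-6)^2=4, (5-5)^2=0, (6-4)^2=4, (2-2)^2=0, (1-1)^2=0, (3-3)^2=0
sum(d^2) = 8.
Step 3: rho = 1 - 6*8 / (6*(6^2 - 1)) = 1 - 48/210 = 0.771429.
Step 4: Under H0, t = rho * sqrt((n-2)/(1-rho^2)) = 2.4247 ~ t(4).
Step 5: Two-sided p-value from the t-distribution with 4 df = 0.072397.
Step 6: alpha = 0.05. fail to reject H0.

rho = 0.7714, p = 0.072397, fail to reject H0 at alpha = 0.05.


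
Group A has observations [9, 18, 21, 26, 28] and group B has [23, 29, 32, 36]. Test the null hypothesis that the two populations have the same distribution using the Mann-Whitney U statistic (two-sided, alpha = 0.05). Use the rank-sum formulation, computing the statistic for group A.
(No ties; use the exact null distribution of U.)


Step 1: Combine and sort all 9 observations; assign midranks.
sorted (value, group): (9,X), (18,X), (21,X), (23,Y), (26,X), (28,X), (29,Y), (32,Y), (36,Y)
ranks: 9->1, 18->2, 21->3, 23->4, 26->5, 28->6, 29->7, 32->8, 36->9
Step 2: Rank sum for X: R1 = 1 + 2 + 3 + 5 + 6 = 17.
Step 3: U_X = R1 - n1(n1+1)/2 = 17 - 5*6/2 = 17 - 15 = 2.
       U_Y = n1*n2 - U_X = 20 - 2 = 18.
Step 4: No ties, so the exact null distribution of U (based on enumerating the C(9,5) = 126 equally likely rank assignments) gives the two-sided p-value.
Step 5: p-value = 0.063492; compare to alpha = 0.05. fail to reject H0.

U_X = 2, p = 0.063492, fail to reject H0 at alpha = 0.05.
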